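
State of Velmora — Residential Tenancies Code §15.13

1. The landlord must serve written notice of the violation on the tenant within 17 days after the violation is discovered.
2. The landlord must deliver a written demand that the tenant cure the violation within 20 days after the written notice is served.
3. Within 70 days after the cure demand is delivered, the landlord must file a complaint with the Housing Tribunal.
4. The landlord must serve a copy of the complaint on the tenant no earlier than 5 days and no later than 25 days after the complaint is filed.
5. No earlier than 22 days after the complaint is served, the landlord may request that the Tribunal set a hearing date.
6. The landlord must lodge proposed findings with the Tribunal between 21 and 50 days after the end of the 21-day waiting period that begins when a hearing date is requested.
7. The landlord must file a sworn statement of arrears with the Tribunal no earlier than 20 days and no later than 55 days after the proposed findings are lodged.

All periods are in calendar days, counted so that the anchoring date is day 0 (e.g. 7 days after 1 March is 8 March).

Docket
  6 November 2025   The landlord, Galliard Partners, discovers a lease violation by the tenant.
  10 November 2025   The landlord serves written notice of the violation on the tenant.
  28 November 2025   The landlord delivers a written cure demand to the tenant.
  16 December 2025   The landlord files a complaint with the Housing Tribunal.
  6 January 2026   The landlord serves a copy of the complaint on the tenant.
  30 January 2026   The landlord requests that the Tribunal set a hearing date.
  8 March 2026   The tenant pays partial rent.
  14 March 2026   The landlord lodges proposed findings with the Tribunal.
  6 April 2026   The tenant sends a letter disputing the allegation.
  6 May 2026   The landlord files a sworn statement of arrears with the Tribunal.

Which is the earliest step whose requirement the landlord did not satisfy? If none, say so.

None — every step was satisfied

Step 1 — counting 17 days from 6 November 2025 (when the violation is discovered) gives a deadline of 23 November 2025; completed 10 November 2025, before the deadline.
Step 2 — counting 20 days from 10 November 2025 (when the written notice is served) gives a deadline of 30 November 2025; 28 November 2025 is within that limit.
Step 3 — counting 70 days from 28 November 2025 (when the cure demand is delivered) gives a deadline of 6 February 2026; completed 16 December 2025, before the deadline.
Step 4 — 5 and 25 days from 16 December 2025 (when the complaint is filed) are 21 December 2025 and 10 January 2026 respectively; done 6 January 2026 — within the window.
Step 5 — must wait 22 days from 6 January 2026 (when the complaint is served), so not before 28 January 2026; done 30 January 2026 — permitted.
Step 6 — 21 and 50 days from 20 February 2026 (end of the 21-day waiting period, which began when a hearing date is requested on 30 January 2026) are 13 March 2026 and 11 April 2026 respectively; 14 March 2026 falls inside that range.
Step 7 — 20 and 55 days from 14 March 2026 (when the proposed findings are lodged) are 3 April 2026 and 8 May 2026 respectively; done 6 May 2026 — within the window.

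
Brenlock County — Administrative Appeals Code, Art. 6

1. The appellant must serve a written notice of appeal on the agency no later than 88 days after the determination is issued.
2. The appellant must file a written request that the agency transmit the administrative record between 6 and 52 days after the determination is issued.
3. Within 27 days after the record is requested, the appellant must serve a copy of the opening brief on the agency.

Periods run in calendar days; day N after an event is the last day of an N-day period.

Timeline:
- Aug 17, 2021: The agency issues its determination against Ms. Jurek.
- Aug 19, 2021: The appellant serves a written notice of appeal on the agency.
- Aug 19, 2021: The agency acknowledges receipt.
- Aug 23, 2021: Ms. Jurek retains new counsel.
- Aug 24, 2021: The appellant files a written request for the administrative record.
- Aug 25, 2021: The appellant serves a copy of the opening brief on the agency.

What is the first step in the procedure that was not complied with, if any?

None — every step was satisfied

Step 1 — counting 88 days from Aug 17, 2021 (when the determination is issued) gives a deadline of Nov 13, 2021; done Aug 19, 2021 — timely.
Step 2 — 6 and 52 days from Aug 17, 2021 (when the determination is issued) are Aug 23, 2021 and Oct 8, 2021 respectively; done Aug 24, 2021, which is between those dates.
Step 3 — counting 27 days from Aug 24, 2021 (when the record is requested) gives a deadline of Sep 20, 2021; Aug 25, 2021 is within that limit.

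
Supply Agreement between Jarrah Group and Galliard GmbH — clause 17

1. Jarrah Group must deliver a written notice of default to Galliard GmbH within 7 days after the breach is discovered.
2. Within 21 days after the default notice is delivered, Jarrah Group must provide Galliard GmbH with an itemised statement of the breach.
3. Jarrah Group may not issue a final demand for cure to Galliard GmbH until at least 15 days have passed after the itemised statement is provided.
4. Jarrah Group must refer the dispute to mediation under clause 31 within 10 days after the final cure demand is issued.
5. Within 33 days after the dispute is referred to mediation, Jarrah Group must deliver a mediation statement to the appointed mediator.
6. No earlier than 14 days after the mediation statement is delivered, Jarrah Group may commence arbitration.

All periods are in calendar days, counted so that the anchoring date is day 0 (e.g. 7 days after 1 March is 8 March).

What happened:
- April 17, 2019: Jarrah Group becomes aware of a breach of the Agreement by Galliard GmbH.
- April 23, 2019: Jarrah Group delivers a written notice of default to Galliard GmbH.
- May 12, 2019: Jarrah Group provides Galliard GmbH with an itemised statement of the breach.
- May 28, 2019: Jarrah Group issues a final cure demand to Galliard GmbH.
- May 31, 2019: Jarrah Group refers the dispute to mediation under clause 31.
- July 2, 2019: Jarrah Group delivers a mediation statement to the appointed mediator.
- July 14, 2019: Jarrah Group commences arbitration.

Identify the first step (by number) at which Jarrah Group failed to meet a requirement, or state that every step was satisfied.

(1) due by April 17, 2019 + 7 days = April 24, 2019; done April 23, 2019 — timely.
(2) due by April 23, 2019 + 21 days = May 14, 2019; done May 12, 2019 — timely.
(3) permitted from May 12, 2019 + 15 days = May 27, 2019 onward; done May 28, 2019, after the minimum wait.
(4) due by May 28, 2019 + 10 days = June 7, 2019; May 31, 2019 is within that limit.
(5) due by May 31, 2019 + 33 days = July 3, 2019; done July 2, 2019 — timely.
(6) permitted from July 2, 2019 + 14 days = July 16, 2019 onward; July 14, 2019 is 2 days before the earliest permitted date.

Step 6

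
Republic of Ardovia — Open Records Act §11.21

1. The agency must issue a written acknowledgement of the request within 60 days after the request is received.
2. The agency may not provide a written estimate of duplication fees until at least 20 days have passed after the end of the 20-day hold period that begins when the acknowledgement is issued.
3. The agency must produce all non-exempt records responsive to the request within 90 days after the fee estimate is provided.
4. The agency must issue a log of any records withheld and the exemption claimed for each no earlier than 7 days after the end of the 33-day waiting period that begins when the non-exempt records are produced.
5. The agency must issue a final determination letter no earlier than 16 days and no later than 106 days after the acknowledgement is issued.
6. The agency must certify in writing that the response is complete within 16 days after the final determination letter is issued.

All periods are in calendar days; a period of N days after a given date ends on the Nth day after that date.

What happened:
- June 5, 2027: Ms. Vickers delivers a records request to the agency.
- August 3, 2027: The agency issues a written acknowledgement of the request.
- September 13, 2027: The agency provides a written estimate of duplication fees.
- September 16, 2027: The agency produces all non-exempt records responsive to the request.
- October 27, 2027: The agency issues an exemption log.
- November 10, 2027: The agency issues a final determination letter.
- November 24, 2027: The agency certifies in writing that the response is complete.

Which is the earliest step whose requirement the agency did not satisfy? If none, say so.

Step 1 — counting 60 days from June 5, 2027 (when the request is received) gives a deadline of August 4, 2027; done August 3, 2027 — timely.
Step 2 — must wait 20 days from August 23, 2027 (end of the 20-day hold period, which began when the acknowledgement is issued on August 3, 2027), so not before September 12, 2027; done September 13, 2027 — permitted.
Step 3 — counting 90 days from September 13, 2027 (when the fee estimate is provided) gives a deadline of December 12, 2027; completed September 16, 2027, before the deadline.
Step 4 — must wait 7 days from October 19, 2027 (end of the 33-day waiting period, which began when the non-exempt records are produced on September 16, 2027), so not before October 26, 2027; done October 27, 2027, after the minimum wait.
Step 5 — 16 and 106 days from August 3, 2027 (when the acknowledgement is issued) are August 19, 2027 and November 17, 2027 respectively; done November 10, 2027, which is between those dates.
Step 6 — counting 16 days from November 10, 2027 (when the final determination letter is issued) gives a deadline of November 26, 2027; completed November 24, 2027, before the deadline.

None — every step was satisfied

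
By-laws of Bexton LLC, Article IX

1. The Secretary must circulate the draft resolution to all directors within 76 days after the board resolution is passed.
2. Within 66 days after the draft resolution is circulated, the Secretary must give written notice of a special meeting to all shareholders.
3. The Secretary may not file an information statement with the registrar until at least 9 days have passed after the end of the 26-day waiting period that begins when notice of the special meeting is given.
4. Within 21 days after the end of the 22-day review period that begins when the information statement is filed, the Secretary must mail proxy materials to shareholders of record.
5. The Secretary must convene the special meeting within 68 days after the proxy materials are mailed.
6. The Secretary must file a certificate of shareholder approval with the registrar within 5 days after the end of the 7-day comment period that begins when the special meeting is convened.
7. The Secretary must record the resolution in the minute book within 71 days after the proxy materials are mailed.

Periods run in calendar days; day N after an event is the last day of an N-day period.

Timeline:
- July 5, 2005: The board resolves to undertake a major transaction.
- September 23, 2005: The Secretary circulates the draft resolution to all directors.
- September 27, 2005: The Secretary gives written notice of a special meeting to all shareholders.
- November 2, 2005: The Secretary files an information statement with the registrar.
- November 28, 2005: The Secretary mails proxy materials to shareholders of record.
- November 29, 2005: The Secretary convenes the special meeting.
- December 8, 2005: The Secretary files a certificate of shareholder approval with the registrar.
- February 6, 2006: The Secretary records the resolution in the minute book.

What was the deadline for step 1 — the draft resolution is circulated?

September 19, 2005

Step 1 runs from July 5, 2005, when the board resolution is passed. 76 days after July 5, 2005 is September 19, 2005.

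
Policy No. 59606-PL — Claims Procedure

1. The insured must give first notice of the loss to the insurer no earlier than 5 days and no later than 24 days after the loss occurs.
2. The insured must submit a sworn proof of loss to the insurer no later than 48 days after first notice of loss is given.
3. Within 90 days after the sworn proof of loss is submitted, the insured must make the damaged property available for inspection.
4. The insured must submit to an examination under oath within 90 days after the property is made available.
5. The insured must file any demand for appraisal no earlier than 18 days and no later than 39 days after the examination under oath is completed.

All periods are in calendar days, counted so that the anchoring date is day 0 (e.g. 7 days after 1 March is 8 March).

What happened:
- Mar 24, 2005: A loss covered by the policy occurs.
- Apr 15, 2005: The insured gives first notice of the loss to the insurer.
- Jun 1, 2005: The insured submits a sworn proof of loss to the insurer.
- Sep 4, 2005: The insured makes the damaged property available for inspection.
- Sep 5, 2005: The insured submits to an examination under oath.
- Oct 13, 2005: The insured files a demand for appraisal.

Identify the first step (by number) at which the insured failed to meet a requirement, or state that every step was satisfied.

(1) the permitted window runs from Mar 24, 2005 + 5 = Mar 29, 2005 to Mar 24, 2005 + 24 = Apr 17, 2005; done Apr 15, 2005 — within the window.
(2) due by Apr 15, 2005 + 48 days = Jun 2, 2005; done Jun 1, 2005 — timely.
(3) due by Jun 1, 2005 + 90 days = Aug 30, 2005; Sep 4, 2005 misses that deadline by 5 days.
No need to go further; step 3 was not satisfied.

Step 3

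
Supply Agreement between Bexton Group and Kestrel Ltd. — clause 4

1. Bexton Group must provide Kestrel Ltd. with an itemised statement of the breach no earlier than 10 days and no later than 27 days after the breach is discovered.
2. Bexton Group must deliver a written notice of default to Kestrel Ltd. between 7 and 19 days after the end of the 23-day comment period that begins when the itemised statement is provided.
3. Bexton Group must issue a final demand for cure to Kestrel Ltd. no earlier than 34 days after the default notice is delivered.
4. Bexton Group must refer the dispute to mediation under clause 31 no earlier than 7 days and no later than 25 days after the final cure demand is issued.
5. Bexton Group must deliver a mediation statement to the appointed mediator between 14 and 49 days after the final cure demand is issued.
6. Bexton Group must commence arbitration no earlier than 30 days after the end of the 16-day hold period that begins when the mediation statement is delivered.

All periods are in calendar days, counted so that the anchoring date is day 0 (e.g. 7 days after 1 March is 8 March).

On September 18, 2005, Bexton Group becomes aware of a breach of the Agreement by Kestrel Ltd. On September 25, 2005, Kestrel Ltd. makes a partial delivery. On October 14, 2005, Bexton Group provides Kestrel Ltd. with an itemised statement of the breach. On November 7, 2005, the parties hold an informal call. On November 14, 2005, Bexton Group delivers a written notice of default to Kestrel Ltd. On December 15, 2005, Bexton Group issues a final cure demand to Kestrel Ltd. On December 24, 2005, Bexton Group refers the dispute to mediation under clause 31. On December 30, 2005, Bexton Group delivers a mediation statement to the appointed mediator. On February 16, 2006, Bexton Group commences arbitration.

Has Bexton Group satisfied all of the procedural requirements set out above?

No

Step 1 — 10 and 27 days from September 18, 2005 (when the breach is discovered) are September 28, 2005 and October 15, 2005 respectively; October 14, 2005 falls inside that range.
Step 2 — 7 and 19 days from November 6, 2005 (end of the 23-day comment period, which began when the itemised statement is provided on October 14, 2005) are November 13, 2005 and November 25, 2005 respectively; done November 14, 2005, which is between those dates.
Step 3 — must wait 34 days from November 14, 2005 (when the default notice is delivered), so not before December 18, 2005; done December 15, 2005 — 3 days too early.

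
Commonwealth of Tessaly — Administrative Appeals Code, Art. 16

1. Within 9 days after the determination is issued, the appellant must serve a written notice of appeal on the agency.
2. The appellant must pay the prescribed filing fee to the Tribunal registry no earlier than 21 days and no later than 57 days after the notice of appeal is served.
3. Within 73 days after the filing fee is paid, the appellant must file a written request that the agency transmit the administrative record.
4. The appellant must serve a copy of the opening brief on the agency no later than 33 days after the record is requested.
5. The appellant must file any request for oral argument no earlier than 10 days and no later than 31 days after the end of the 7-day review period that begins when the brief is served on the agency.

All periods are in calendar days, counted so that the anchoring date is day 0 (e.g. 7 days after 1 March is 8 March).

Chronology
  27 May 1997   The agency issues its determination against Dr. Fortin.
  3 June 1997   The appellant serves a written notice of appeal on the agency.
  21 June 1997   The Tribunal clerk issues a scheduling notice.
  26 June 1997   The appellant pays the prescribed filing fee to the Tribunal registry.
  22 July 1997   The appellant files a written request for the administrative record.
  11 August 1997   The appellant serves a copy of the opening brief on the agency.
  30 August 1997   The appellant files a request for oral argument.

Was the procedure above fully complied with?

(1) due by 27 May 1997 + 9 days = 5 June 1997; 3 June 1997 is within that limit.
(2) the permitted window runs from 3 June 1997 + 21 = 24 June 1997 to 3 June 1997 + 57 = 30 July 1997; done 26 June 1997 — within the window.
(3) due by 26 June 1997 + 73 days = 7 September 1997; completed 22 July 1997, before the deadline.
(4) due by 22 July 1997 + 33 days = 24 August 1997; completed 11 August 1997, before the deadline.
(5) the permitted window runs from 18 August 1997 + 10 = 28 August 1997 to 18 August 1997 + 31 = 18 September 1997; done 30 August 1997, which is between those dates.

Yes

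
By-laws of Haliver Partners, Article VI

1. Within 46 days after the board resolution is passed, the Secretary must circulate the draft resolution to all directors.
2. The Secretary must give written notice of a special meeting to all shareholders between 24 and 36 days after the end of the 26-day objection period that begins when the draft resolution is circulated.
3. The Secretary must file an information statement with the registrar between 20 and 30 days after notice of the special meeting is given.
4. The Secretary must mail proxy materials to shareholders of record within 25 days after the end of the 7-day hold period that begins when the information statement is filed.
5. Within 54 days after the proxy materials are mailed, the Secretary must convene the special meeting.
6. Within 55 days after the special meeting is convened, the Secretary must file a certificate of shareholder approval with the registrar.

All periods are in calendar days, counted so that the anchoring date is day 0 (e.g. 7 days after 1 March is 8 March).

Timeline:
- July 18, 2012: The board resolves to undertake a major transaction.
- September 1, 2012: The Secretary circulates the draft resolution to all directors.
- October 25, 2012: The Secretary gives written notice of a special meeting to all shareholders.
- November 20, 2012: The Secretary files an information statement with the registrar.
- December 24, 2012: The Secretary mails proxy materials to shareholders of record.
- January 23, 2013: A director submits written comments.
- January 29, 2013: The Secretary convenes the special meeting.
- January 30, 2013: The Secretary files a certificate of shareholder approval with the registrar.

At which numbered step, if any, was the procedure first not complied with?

Step 1 — counting 46 days from July 18, 2012 (when the board resolution is passed) gives a deadline of September 2, 2012; completed September 1, 2012, before the deadline.
Step 2 — 24 and 36 days from September 27, 2012 (end of the 26-day objection period, which began when the draft resolution is circulated on September 1, 2012) are October 21, 2012 and November 2, 2012 respectively; done October 25, 2012 — within the window.
Step 3 — 20 and 30 days from October 25, 2012 (when notice of the special meeting is given) are November 14, 2012 and November 24, 2012 respectively; November 20, 2012 falls inside that range.
Step 4 — counting 25 days from November 27, 2012 (end of the 7-day hold period, which began when the information statement is filed on November 20, 2012) gives a deadline of December 22, 2012; not done until December 24, 2012, 2 days after the deadline.
The procedure was therefore not followed at step 4.

Step 4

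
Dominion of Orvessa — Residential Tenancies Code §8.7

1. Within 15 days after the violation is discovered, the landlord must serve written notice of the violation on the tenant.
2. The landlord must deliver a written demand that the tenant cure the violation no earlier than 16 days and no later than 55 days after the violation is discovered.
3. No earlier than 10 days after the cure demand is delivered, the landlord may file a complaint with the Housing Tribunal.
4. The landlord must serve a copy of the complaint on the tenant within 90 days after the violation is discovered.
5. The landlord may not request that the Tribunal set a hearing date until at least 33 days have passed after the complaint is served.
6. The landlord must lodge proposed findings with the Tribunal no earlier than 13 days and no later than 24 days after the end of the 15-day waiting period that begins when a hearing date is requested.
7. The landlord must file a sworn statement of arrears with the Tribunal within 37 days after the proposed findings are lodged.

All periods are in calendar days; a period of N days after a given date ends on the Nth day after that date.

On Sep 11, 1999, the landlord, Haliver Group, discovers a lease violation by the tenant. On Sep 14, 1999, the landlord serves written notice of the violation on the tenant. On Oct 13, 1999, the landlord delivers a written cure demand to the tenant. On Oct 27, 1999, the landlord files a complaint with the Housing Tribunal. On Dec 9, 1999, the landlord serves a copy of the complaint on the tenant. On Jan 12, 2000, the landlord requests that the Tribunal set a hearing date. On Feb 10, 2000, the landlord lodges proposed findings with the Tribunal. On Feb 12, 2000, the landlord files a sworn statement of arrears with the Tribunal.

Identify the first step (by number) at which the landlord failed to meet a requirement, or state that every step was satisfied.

None — every step was satisfied

Step 1: 15 days after Sep 11, 1999 (when the violation is discovered) is Sep 26, 1999; completed Sep 14, 1999, before the deadline.
Step 2: the window is 16–55 days after Sep 11, 1999 (when the violation is discovered), so Sep 27, 1999 through Nov 5, 1999; done Oct 13, 1999, which is between those dates.
Step 3: the earliest permitted date is 10 days after Oct 13, 1999 (when the cure demand is delivered), i.e. Oct 23, 1999; Oct 27, 1999 is on or after that date.
Step 4: 90 days after Sep 11, 1999 (when the violation is discovered) is Dec 10, 1999; done Dec 9, 1999 — timely.
Step 5: the earliest permitted date is 33 days after Dec 9, 1999 (when the complaint is served), i.e. Jan 11, 2000; done Jan 12, 2000, after the minimum wait.
Step 6: the window is 13–24 days after Jan 27, 2000 (end of the 15-day waiting period, which began when a hearing date is requested on Jan 12, 2000), so Feb 9, 2000 through Feb 20, 2000; done Feb 10, 2000, which is between those dates.
Step 7: 37 days after Feb 10, 2000 (when the proposed findings are lodged) is Mar 18, 2000; done Feb 12, 2000 — timely.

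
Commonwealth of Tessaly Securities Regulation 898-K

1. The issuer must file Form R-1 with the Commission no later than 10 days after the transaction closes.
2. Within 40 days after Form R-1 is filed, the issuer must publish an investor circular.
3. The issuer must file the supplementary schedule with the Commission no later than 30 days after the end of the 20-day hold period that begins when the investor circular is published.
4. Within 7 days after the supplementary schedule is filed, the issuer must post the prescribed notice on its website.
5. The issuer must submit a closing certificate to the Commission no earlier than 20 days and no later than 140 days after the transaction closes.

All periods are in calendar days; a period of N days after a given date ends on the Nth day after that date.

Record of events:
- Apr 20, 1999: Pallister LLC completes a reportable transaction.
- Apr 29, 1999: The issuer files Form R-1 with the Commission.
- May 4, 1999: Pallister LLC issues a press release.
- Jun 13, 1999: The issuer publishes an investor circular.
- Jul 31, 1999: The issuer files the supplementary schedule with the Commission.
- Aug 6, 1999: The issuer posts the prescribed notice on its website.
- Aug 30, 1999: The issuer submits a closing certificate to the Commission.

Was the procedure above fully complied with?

No

Step 1 — counting 10 days from Apr 20, 1999 (when the transaction closes) gives a deadline of Apr 30, 1999; done Apr 29, 1999 — timely.
Step 2 — counting 40 days from Apr 29, 1999 (when Form R-1 is filed) gives a deadline of Jun 8, 1999; not done until Jun 13, 1999, 5 days after the deadline.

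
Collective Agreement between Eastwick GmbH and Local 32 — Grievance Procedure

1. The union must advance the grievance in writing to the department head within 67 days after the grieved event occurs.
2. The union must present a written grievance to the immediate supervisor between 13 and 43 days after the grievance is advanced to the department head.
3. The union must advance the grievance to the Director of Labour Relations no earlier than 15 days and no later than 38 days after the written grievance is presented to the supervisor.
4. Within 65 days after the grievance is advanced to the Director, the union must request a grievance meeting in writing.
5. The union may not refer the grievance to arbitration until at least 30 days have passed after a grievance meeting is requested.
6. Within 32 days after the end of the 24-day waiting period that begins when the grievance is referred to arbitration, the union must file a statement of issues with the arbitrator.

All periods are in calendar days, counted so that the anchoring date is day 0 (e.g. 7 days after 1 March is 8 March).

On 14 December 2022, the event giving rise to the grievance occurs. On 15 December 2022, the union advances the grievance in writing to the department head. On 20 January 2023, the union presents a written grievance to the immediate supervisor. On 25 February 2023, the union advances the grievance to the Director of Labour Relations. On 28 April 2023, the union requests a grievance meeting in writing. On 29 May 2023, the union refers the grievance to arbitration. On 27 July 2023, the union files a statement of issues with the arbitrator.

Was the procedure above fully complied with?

No

(1) due by 14 December 2022 + 67 days = 19 February 2023; completed 15 December 2022, before the deadline.
(2) the permitted window runs from 15 December 2022 + 13 = 28 December 2022 to 15 December 2022 + 43 = 27 January 2023; done 20 January 2023, which is between those dates.
(3) the permitted window runs from 20 January 2023 + 15 = 4 February 2023 to 20 January 2023 + 38 = 27 February 2023; done 25 February 2023 — within the window.
(4) due by 25 February 2023 + 65 days = 1 May 2023; done 28 April 2023 — timely.
(5) permitted from 28 April 2023 + 30 days = 28 May 2023 onward; done 29 May 2023 — permitted.
(6) due by 22 June 2023 + 32 days = 24 July 2023; not done until 27 July 2023, 3 days after the deadline.
The analysis stops there.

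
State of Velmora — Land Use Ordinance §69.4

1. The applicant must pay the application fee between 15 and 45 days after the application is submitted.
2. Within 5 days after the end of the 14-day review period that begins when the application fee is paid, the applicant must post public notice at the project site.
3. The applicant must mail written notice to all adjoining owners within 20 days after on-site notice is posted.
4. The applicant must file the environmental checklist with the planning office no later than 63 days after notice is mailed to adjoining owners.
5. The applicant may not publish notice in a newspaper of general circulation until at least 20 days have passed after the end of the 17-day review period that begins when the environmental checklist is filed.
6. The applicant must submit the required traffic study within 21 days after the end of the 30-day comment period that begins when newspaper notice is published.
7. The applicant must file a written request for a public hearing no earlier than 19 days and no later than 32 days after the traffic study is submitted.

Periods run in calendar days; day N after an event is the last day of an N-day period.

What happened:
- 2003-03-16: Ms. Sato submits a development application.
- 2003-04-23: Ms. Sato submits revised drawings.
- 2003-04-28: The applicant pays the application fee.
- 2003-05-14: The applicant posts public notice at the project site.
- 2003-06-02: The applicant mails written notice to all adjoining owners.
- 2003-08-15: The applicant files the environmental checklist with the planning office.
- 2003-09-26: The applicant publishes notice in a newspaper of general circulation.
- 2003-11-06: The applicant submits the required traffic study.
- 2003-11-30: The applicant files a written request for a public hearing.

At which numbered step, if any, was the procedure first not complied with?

Step 4

Step 1 — 15 and 45 days from 2003-03-16 (when the application is submitted) are 2003-03-31 and 2003-04-30 respectively; done 2003-04-28, which is between those dates.
Step 2 — counting 5 days from 2003-05-12 (end of the 14-day review period, which began when the application fee is paid on 2003-04-28) gives a deadline of 2003-05-17; completed 2003-05-14, before the deadline.
Step 3 — counting 20 days from 2003-05-14 (when on-site notice is posted) gives a deadline of 2003-06-03; completed 2003-06-02, before the deadline.
Step 4 — counting 63 days from 2003-06-02 (when notice is mailed to adjoining owners) gives a deadline of 2003-08-04; not done until 2003-08-15, 11 days after the deadline.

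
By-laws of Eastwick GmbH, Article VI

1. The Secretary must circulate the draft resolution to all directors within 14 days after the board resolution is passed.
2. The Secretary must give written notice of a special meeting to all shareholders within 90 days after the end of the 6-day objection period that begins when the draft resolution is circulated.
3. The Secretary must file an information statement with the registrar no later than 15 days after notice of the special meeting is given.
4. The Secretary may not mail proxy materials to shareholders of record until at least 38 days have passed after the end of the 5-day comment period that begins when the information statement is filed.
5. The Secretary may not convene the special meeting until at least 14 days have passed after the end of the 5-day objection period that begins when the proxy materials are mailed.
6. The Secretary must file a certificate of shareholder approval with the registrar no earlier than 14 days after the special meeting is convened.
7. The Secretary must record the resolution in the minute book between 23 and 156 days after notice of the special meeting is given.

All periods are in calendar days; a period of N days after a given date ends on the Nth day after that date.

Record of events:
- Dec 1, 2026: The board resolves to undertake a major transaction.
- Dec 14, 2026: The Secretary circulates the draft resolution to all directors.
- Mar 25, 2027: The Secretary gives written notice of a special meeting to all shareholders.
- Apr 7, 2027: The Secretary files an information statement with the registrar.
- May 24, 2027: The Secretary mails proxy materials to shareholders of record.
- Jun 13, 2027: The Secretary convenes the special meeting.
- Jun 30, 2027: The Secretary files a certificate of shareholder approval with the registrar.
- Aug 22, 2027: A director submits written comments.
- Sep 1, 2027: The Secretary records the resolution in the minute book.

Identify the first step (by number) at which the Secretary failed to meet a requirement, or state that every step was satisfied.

Step 1 — counting 14 days from Dec 1, 2026 (when the board resolution is passed) gives a deadline of Dec 15, 2026; done Dec 14, 2026 — timely.
Step 2 — counting 90 days from Dec 20, 2026 (end of the 6-day objection period, which began when the draft resolution is circulated on Dec 14, 2026) gives a deadline of Mar 20, 2027; done Mar 25, 2027 — 5 days late.

Step 2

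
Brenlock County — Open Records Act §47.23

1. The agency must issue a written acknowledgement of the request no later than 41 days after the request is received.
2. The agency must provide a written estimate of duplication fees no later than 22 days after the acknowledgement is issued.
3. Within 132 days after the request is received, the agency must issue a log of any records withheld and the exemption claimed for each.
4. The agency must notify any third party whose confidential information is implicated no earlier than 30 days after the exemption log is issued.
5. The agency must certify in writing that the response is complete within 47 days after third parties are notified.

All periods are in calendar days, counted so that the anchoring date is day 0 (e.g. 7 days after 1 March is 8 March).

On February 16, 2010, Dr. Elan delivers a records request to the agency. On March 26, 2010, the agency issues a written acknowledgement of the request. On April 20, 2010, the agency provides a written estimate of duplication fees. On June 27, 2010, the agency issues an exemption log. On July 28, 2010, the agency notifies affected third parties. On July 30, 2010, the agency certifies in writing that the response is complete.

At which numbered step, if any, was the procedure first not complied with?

Step 1 — counting 41 days from February 16, 2010 (when the request is received) gives a deadline of March 29, 2010; completed March 26, 2010, before the deadline.
Step 2 — counting 22 days from March 26, 2010 (when the acknowledgement is issued) gives a deadline of April 17, 2010; April 20, 2010 misses that deadline by 3 days.
That is the first point of non-compliance.

Step 2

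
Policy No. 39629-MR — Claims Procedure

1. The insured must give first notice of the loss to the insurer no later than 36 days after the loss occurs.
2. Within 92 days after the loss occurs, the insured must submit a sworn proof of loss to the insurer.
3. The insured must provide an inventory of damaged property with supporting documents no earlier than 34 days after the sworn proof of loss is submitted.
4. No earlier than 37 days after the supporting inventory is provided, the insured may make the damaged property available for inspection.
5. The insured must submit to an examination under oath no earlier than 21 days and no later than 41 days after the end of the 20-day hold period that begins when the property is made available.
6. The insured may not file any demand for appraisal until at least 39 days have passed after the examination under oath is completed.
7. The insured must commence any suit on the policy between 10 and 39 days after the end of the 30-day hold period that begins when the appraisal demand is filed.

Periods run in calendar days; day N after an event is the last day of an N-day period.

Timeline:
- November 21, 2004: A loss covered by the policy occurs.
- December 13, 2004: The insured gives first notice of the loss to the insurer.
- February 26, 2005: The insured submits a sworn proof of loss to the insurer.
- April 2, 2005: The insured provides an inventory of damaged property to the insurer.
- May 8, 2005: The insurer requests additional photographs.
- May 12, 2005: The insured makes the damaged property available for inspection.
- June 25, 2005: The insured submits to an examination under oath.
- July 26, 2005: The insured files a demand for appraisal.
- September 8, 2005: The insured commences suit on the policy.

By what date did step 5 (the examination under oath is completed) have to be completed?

The property is made available on May 12, 2005; the 20-day hold period therefore ends June 1, 2005, and step 5 runs from that date. The window is 21–41 days after June 1, 2005; it closes on July 12, 2005.

July 12, 2005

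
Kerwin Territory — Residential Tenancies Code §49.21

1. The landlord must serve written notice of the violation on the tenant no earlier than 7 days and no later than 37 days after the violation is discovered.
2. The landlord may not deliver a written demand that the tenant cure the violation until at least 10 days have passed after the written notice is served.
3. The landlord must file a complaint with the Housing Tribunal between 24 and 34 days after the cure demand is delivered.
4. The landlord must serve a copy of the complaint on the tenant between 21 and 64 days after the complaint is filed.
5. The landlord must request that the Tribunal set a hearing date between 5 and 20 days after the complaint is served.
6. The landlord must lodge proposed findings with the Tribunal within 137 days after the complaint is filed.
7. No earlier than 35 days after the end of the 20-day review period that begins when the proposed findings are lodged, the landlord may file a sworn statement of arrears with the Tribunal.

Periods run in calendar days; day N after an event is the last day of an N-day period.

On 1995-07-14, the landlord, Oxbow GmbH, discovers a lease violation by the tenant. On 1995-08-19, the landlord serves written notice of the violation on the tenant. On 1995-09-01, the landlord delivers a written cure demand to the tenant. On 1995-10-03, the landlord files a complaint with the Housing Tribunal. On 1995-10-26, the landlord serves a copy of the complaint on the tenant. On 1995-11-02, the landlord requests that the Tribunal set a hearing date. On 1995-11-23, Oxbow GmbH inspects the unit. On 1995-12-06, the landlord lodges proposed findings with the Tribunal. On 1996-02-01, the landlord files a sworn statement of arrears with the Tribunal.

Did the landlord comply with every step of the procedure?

Yes

Step 1: the window is 7–37 days after 1995-07-14 (when the violation is discovered), so 1995-07-21 through 1995-08-20; done 1995-08-19 — within the window.
Step 2: the earliest permitted date is 10 days after 1995-08-19 (when the written notice is served), i.e. 1995-08-29; done 1995-09-01, after the minimum wait.
Step 3: the window is 24–34 days after 1995-09-01 (when the cure demand is delivered), so 1995-09-25 through 1995-10-05; 1995-10-03 falls inside that range.
Step 4: the window is 21–64 days after 1995-10-03 (when the complaint is filed), so 1995-10-24 through 1995-12-06; done 1995-10-26 — within the window.
Step 5: the window is 5–20 days after 1995-10-26 (when the complaint is served), so 1995-10-31 through 1995-11-15; done 1995-11-02, which is between those dates.
Step 6: 137 days after 1995-10-03 (when the complaint is filed) is 1996-02-17; done 1995-12-06 — timely.
Step 7: the earliest permitted date is 35 days after 1995-12-26 (end of the 20-day review period, which began when the proposed findings are lodged on 1995-12-06), i.e. 1996-01-30; done 1996-02-01, after the minimum wait.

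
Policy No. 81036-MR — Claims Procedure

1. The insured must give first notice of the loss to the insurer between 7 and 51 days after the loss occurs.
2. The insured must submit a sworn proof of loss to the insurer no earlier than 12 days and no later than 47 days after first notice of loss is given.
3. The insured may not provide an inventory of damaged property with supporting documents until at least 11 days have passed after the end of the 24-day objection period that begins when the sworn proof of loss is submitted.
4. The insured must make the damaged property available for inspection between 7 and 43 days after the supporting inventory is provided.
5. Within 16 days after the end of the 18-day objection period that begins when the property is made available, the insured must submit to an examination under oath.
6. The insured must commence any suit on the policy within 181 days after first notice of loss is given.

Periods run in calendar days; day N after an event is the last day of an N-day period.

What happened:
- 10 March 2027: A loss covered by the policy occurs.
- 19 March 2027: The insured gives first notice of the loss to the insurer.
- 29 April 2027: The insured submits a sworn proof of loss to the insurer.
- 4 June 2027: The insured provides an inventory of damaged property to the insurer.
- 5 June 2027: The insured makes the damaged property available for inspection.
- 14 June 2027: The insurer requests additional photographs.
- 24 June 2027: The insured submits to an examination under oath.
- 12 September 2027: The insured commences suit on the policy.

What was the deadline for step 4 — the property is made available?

17 July 2027

Step 4 runs from 4 June 2027, when the supporting inventory is provided. The window is 7–43 days after 4 June 2027; it closes on 17 July 2027.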